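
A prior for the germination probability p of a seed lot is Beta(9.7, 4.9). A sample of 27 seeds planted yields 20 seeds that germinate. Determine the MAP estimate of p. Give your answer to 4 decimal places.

p̂_MAP = 0.7247

Prior: Beta(9.7, 4.9).
Data: 20 successes in 27 trials. The binomial likelihood contributes p^20(1−p)^7, so the posterior is Beta(9.7+20, 4.9+7) = Beta(29.7, 11.9).
For Beta(a, b) with a, b > 1 the mode is (a−1)/(a+b−2) = 28.7/39.6 ≈ 0.7247.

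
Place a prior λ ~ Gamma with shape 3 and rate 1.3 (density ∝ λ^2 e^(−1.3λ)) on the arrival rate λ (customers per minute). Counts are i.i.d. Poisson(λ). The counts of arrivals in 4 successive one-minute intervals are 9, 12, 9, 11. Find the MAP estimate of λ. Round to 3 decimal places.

Σxᵢ = 9+12+9+11 = 41, with n = 4.
Posterior ∝ λ^2e^(−1.3λ) · λ^41e^(−4λ) = λ^43e^(−5.3λ), i.e. Gamma(shape=44, rate=5.3).
The mode of a Gamma(a, b) with a ≥ 1 (shape–rate) is (a−1)/b = 43/5.3 ≈ 8.113.

λ̂_MAP = 8.113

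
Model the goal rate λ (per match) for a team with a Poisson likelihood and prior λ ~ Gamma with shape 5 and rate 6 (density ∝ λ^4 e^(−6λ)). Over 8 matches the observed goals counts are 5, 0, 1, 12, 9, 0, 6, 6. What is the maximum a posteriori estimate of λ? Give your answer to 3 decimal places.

Σxᵢ = 5+0+1+12+9+0+6+6 = 39, with n = 8.
Posterior ∝ λ^4e^(−6λ) · λ^39e^(−8λ) = λ^43e^(−14λ), i.e. Gamma(shape=44, rate=14).
The mode of a Gamma(a, b) with a ≥ 1 (shape–rate) is (a−1)/b = 43/14 ≈ 3.071.

λ̂_MAP = 3.071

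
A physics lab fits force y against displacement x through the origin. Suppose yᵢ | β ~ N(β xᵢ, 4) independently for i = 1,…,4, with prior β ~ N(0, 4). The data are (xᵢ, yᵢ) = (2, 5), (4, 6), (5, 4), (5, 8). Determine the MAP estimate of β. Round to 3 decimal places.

log p(β | y) = −Σ(yᵢ − βxᵢ)²/(2·4) − β²/(2·4) + const.
Setting the derivative to zero: Σxᵢ(yᵢ − βxᵢ)/4 − β/4 = 0, so β = Σxᵢyᵢ / (Σxᵢ² + σ²/τ²).
Σxᵢyᵢ = 2·5 + 4·6 + 5·4 + 5·8 = 94; Σxᵢ² = 70; σ²/τ² = 1.
β̂_MAP = 94 / (70 + 1) = 94/71 ≈ 1.324.

β̂_MAP = 1.324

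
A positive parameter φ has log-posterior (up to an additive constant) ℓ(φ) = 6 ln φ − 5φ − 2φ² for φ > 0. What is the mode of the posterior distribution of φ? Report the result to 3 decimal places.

ℓ'(φ) = 6/φ − 5 − 4φ. Setting this to zero and multiplying by φ: 4φ² + 5φ − 6 = 0.
φ = (−5 + √(5² + 4·4·6)) / (2·4) = (−5 + √121) / 8 = (−5 + 11)/8 = 3/4.
ℓ''(φ) = −6/φ² − 4 < 0, confirming a maximum.

φ̂_MAP = 0.750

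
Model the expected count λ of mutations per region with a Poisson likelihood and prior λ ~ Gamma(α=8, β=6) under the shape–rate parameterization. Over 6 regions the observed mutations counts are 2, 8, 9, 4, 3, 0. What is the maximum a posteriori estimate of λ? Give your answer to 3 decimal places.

Σxᵢ = 2+8+9+4+3+0 = 26, with n = 6.
Posterior ∝ λ^7e^(−6λ) · λ^26e^(−6λ) = λ^33e^(−12λ), i.e. Gamma(shape=34, rate=12).
The mode of a Gamma(a, b) with a ≥ 1 (shape–rate) is (a−1)/b = 33/12 ≈ 2.750.

λ̂_MAP = 2.750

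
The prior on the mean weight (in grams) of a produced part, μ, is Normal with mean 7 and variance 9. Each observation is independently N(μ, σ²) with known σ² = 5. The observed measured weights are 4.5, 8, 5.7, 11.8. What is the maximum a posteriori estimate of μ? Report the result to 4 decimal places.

μ̂_MAP = 7.4390

n = 4; x̄ = (4.5 + 8 + 5.7 + 11.8)/4 = 30/4 = 7.5.
For a Normal prior and Normal likelihood with known variance, the posterior is Normal; its mode equals its mean, the precision-weighted average.
Prior precision 1/σ₀² = 1/9; data precision n/σ² = 4/5 = 0.8.
μ̂ = ((1/9)·7 + 0.8·7.5) / (1/9 + 0.8) = (61/9)/(41/45) = 305/41 ≈ 7.4390.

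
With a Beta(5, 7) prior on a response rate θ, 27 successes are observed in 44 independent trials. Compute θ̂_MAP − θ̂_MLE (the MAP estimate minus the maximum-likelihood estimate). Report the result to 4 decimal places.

Posterior is Beta(32, 24); MAP = (32−1)/(56−2) = 31/54 ≈ 0.57407.
MLE ignores the prior: θ̂_MLE = k/n = 27/44 ≈ 0.61364.
Difference = 31/54 − 27/44 = -47/1188 ≈ -0.0396.

MAP − MLE = -0.0396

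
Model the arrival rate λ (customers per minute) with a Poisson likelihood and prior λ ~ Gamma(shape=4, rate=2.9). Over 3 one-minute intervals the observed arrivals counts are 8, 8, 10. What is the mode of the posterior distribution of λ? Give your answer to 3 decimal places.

λ̂_MAP = 4.915

Σxᵢ = 8+8+10 = 26, with n = 3.
Posterior ∝ λ^3e^(−2.9λ) · λ^26e^(−3λ) = λ^29e^(−5.9λ), i.e. Gamma(shape=30, rate=5.9).
The mode of a Gamma(a, b) with a ≥ 1 (shape–rate) is (a−1)/b = 29/5.9 ≈ 4.915.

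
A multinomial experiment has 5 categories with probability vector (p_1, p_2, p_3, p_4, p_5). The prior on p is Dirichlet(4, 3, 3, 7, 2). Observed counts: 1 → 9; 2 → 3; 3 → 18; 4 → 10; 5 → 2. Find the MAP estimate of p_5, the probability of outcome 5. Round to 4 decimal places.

MAP estimate: 0.0536

The posterior is Dirichlet(αᵢ + nᵢ) = Dirichlet(13, 6, 21, 17, 4).
For a Dirichlet(a₁,…,a_K) with all aᵢ > 1, the mode has j-th component (aⱼ − 1)/(Σaᵢ − K).
Here Σaᵢ = 61 and K = 5, so p_5 = (4 − 1)/(61 − 5) = 3/56 ≈ 0.0536.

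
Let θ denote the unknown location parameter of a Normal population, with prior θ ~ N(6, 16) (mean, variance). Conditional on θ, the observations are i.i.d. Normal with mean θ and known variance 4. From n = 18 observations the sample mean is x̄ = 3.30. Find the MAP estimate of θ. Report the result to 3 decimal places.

θ̂_MAP = 3.337

n = 18, x̄ = 3.30.
For a Normal prior and Normal likelihood with known variance, the posterior is Normal; its mode equals its mean, the precision-weighted average.
Prior precision 1/σ₀² = 1/16 = 0.0625; data precision n/σ² = 18/4 = 4.5.
θ̂ = (0.0625·6 + 4.5·3.3) / (0.0625 + 4.5) = 15.225/4.5625 = 1218/365 ≈ 3.337.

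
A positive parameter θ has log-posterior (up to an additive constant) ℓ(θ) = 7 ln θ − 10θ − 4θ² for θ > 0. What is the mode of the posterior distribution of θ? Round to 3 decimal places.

ℓ'(θ) = 7/θ − 10 − 8θ. Setting this to zero and multiplying by θ: 8θ² + 10θ − 7 = 0.
θ = (−10 + √(10² + 4·8·7)) / (2·8) = (−10 + √324) / 16 = (−10 + 18)/16 = 1/2.
ℓ''(θ) = −7/θ² − 8 < 0, confirming a maximum.

θ̂_MAP = 0.500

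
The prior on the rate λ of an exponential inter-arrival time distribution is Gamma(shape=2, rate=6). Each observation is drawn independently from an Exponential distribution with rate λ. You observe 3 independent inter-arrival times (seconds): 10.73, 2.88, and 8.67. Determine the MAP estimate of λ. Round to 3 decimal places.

The Exponential(rate=λ) likelihood is ∝ λ^n e^(−λΣtᵢ). Here n = 3 and Σtᵢ = 10.73 + 2.88 + 8.67 = 22.28.
Posterior ∝ λe^(−6λ) · λ^3e^(−22.28λ) = λ^4e^(−28.28λ), i.e. Gamma(5, 28.28).
Mode = (a−1)/b = 4/28.28 ≈ 0.141.

λ̂_MAP = 0.141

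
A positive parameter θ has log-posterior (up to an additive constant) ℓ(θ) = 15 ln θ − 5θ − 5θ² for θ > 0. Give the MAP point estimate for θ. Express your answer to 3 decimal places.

ℓ'(θ) = 15/θ − 5 − 10θ. Setting this to zero and multiplying by θ: 10θ² + 5θ − 15 = 0.
θ = (−5 + √(5² + 4·10·15)) / (2·10) = (−5 + √625) / 20 = (−5 + 25)/20 = 1.
ℓ''(θ) = −15/θ² − 10 < 0, confirming a maximum.

θ̂_MAP = 1.000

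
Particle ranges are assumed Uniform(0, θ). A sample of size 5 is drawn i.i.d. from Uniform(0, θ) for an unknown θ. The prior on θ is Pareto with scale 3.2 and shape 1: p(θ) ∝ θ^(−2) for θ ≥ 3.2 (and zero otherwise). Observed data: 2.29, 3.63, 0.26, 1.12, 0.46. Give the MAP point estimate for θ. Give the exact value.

The Uniform(0, θ) likelihood is θ^(−n) for θ ≥ max(xᵢ), zero otherwise. Here max(xᵢ) = 3.63.
Posterior ∝ θ^(−2) · θ^(−5) = θ^(−7) on θ ≥ max(3.2, 3.63) = 3.63.
This density is strictly decreasing in θ, so the posterior mode lies at the lower boundary of the support.

θ̂_MAP = 3.63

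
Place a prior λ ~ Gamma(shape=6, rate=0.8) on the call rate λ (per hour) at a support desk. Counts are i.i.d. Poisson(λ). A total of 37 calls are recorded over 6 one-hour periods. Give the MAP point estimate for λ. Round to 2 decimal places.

λ̂_MAP = 6.18

Σxᵢ = 37, n = 6.
Posterior ∝ λ^5e^(−0.8λ) · λ^37e^(−6λ) = λ^42e^(−6.8λ), i.e. Gamma(shape=43, rate=6.8).
The mode of a Gamma(a, b) with a ≥ 1 (shape–rate) is (a−1)/b = 42/6.8 ≈ 6.18.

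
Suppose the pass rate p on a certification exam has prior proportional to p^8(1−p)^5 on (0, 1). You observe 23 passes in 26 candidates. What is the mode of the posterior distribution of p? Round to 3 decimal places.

The prior density ∝ p^8(1−p)^5 is the kernel of Beta(9, 6).
Data: 23 successes in 26 trials. The binomial likelihood contributes p^23(1−p)^3, so the posterior is Beta(9+23, 6+3) = Beta(32, 9).
For Beta(a, b) with a, b > 1 the mode is (a−1)/(a+b−2) = 31/39 ≈ 0.795.

p̂_MAP = 0.795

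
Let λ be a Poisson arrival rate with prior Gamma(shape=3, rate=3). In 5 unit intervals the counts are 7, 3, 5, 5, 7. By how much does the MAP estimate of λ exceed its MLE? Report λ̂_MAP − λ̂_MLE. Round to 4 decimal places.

MAP − MLE = -1.7750

Σxᵢ = 27. Posterior is Gamma(30, 8); MAP = (30−1)/8 = 29/8 ≈ 3.62500.
MLE = x̄ = 27/5 ≈ 5.40000.
Difference = 29/8 − 27/5 = -71/40 ≈ -1.7750.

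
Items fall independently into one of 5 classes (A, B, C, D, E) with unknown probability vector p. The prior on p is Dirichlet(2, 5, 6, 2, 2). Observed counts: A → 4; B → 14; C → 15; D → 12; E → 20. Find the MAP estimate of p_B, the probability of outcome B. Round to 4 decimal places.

The posterior is Dirichlet(αᵢ + nᵢ) = Dirichlet(6, 19, 21, 14, 22).
For a Dirichlet(a₁,…,a_K) with all aᵢ > 1, the mode has j-th component (aⱼ − 1)/(Σaᵢ − K).
Here Σaᵢ = 82 and K = 5, so p_B = (19 − 1)/(82 − 5) = 18/77 ≈ 0.2338.

MAP estimate of p_B = 0.2338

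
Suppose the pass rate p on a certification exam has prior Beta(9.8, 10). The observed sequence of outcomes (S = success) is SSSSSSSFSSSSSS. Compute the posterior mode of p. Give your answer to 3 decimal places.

p̂_MAP = 0.686

Prior: Beta(9.8, 10).
Data: 13 successes in 14 trials (from the sequence). The binomial likelihood contributes p^13(1−p)^1, so the posterior is Beta(9.8+13, 10+1) = Beta(22.8, 11).
For Beta(a, b) with a, b > 1 the mode is (a−1)/(a+b−2) = 21.8/31.8 ≈ 0.686.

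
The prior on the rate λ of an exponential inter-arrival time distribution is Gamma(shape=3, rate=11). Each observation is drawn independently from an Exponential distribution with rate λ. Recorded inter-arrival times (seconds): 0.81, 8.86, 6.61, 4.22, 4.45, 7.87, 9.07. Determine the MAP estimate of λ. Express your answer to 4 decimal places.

The Exponential(rate=λ) likelihood is ∝ λ^n e^(−λΣtᵢ). Here n = 7 and Σtᵢ = 0.81 + 8.86 + 6.61 + 4.22 + 4.45 + 7.87 + 9.07 = 41.89.
Posterior ∝ λ^2e^(−11λ) · λ^7e^(−41.89λ) = λ^9e^(−52.89λ), i.e. Gamma(10, 52.89).
Mode = (a−1)/b = 9/52.89 ≈ 0.1702.

λ̂_MAP = 0.1702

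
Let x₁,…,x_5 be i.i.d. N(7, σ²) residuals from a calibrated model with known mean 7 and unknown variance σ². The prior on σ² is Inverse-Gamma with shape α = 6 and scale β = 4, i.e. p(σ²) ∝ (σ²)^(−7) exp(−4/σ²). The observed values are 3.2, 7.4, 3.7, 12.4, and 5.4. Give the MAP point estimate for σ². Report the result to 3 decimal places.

Sum of squared deviations about the known mean: SS = (3.2−7)² + (7.4−7)² + (3.7−7)² + (12.4−7)² + (5.4−7)² = 57.21.
The Normal likelihood contributes (σ²)^(−n/2) exp(−SS/(2σ²)), so the posterior is Inverse-Gamma(α + n/2, β + SS/2) = Inverse-Gamma(8.5, 32.605).
The mode of Inverse-Gamma(a, b) is b/(a+1) = 32.605/9.5 ≈ 3.432.

σ̂²_MAP = 3.432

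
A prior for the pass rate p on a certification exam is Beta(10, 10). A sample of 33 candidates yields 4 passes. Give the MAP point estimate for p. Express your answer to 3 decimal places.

p̂_MAP = 0.255

Prior: Beta(10, 10).
Data: 4 successes in 33 trials. The binomial likelihood contributes p^4(1−p)^29, so the posterior is Beta(10+4, 10+29) = Beta(14, 39).
For Beta(a, b) with a, b > 1 the mode is (a−1)/(a+b−2) = 13/51 ≈ 0.255.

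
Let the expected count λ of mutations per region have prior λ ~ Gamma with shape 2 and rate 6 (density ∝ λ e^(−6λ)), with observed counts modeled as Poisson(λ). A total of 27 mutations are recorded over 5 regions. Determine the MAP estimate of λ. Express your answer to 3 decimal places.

λ̂_MAP = 2.545

Σxᵢ = 27, n = 5.
Posterior ∝ λe^(−6λ) · λ^27e^(−5λ) = λ^28e^(−11λ), i.e. Gamma(shape=29, rate=11).
The mode of a Gamma(a, b) with a ≥ 1 (shape–rate) is (a−1)/b = 28/11 ≈ 2.545.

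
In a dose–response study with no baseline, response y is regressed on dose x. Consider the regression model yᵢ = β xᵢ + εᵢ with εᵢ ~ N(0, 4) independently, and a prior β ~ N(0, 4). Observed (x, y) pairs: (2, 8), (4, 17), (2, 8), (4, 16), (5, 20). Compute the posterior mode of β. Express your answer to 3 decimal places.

β̂_MAP = 4.000

log p(β | y) = −Σ(yᵢ − βxᵢ)²/(2·4) − β²/(2·4) + const.
Setting the derivative to zero: Σxᵢ(yᵢ − βxᵢ)/4 − β/4 = 0, so β = Σxᵢyᵢ / (Σxᵢ² + σ²/τ²).
Σxᵢyᵢ = 2·8 + 4·17 + 2·8 + 4·16 + 5·20 = 264; Σxᵢ² = 65; σ²/τ² = 1.
β̂_MAP = 264 / (65 + 1) = 264/66 ≈ 4.000.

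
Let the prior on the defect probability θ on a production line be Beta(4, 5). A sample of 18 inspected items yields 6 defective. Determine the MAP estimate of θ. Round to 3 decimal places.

θ̂_MAP = 0.360

Prior: Beta(4, 5).
Data: 6 successes in 18 trials. The binomial likelihood contributes θ^6(1−θ)^12, so the posterior is Beta(4+6, 5+12) = Beta(10, 17).
For Beta(a, b) with a, b > 1 the mode is (a−1)/(a+b−2) = 9/25 ≈ 0.360.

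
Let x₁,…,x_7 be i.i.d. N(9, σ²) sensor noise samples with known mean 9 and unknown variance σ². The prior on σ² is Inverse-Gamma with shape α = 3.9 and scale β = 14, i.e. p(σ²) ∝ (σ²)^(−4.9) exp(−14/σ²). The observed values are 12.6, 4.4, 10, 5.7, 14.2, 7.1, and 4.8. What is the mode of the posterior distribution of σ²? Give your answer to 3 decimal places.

σ̂²_MAP = 7.280

Sum of squared deviations about the known mean: SS = (12.6−9)² + (4.4−9)² + (10−9)² + (5.7−9)² + (14.2−9)² + (7.1−9)² + (4.8−9)² = 94.3.
The Normal likelihood contributes (σ²)^(−n/2) exp(−SS/(2σ²)), so the posterior is Inverse-Gamma(α + n/2, β + SS/2) = Inverse-Gamma(7.4, 61.15).
The mode of Inverse-Gamma(a, b) is b/(a+1) = 61.15/8.4 ≈ 7.280.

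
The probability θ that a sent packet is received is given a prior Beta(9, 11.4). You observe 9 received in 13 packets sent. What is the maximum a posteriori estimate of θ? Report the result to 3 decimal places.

θ̂_MAP = 0.541

Prior: Beta(9, 11.4).
Data: 9 successes in 13 trials. The binomial likelihood contributes θ^9(1−θ)^4, so the posterior is Beta(9+9, 11.4+4) = Beta(18, 15.4).
For Beta(a, b) with a, b > 1 the mode is (a−1)/(a+b−2) = 17/31.4 ≈ 0.541.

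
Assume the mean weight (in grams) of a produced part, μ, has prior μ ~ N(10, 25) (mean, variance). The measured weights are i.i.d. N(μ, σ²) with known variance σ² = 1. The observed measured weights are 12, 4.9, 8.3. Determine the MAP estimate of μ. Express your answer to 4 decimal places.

n = 3; x̄ = (12 + 4.9 + 8.3)/3 = 25.2/3 = 8.4.
For a Normal prior and Normal likelihood with known variance, the posterior is Normal; its mode equals its mean, the precision-weighted average.
Prior precision 1/σ₀² = 1/25 = 0.04; data precision n/σ² = 3/1 = 3.
μ̂ = (0.04·10 + 3·8.4) / (0.04 + 3) = 25.6/3.04 = 160/19 ≈ 8.4211.

μ̂_MAP = 8.4211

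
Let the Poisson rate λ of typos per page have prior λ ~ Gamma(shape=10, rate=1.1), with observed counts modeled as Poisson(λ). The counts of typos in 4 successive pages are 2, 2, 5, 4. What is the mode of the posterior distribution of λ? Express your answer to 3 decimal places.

λ̂_MAP = 4.314

Σxᵢ = 2+2+5+4 = 13, with n = 4.
Posterior ∝ λ^9e^(−1.1λ) · λ^13e^(−4λ) = λ^22e^(−5.1λ), i.e. Gamma(shape=23, rate=5.1).
The mode of a Gamma(a, b) with a ≥ 1 (shape–rate) is (a−1)/b = 22/5.1 ≈ 4.314.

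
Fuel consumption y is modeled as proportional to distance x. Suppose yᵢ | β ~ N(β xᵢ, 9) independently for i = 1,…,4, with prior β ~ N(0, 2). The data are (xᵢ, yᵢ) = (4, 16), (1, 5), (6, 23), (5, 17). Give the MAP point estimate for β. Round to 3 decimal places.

β̂_MAP = 3.539

log p(β | y) = −Σ(yᵢ − βxᵢ)²/(2·9) − β²/(2·2) + const.
Setting the derivative to zero: Σxᵢ(yᵢ − βxᵢ)/9 − β/2 = 0, so β = Σxᵢyᵢ / (Σxᵢ² + σ²/τ²).
Σxᵢyᵢ = 4·16 + 1·5 + 6·23 + 5·17 = 292; Σxᵢ² = 78; σ²/τ² = 4.5.
β̂_MAP = 292 / (78 + 4.5) = 292/82.5 ≈ 3.539.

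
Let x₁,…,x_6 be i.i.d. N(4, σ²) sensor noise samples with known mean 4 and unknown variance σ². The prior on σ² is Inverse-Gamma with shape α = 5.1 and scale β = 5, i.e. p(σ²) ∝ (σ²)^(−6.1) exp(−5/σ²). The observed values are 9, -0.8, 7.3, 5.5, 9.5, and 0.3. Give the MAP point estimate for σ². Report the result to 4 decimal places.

Sum of squared deviations about the known mean: SS = (9−4)² + (-0.8−4)² + (7.3−4)² + (5.5−4)² + (9.5−4)² + (0.3−4)² = 105.12.
The Normal likelihood contributes (σ²)^(−n/2) exp(−SS/(2σ²)), so the posterior is Inverse-Gamma(α + n/2, β + SS/2) = Inverse-Gamma(8.1, 57.56).
The mode of Inverse-Gamma(a, b) is b/(a+1) = 57.56/9.1 ≈ 6.3253.

σ̂²_MAP = 6.3253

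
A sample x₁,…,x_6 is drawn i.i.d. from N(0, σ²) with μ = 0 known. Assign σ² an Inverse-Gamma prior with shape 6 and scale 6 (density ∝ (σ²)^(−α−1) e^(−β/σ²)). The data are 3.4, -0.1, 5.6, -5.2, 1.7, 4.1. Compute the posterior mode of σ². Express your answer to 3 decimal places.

σ̂²_MAP = 5.084

Sum of squared deviations about the known mean: SS = (3.4−0)² + (-0.1−0)² + (5.6−0)² + (-5.2−0)² + (1.7−0)² + (4.1−0)² = 89.67.
The Normal likelihood contributes (σ²)^(−n/2) exp(−SS/(2σ²)), so the posterior is Inverse-Gamma(α + n/2, β + SS/2) = Inverse-Gamma(9, 50.835).
The mode of Inverse-Gamma(a, b) is b/(a+1) = 50.835/10 ≈ 5.084.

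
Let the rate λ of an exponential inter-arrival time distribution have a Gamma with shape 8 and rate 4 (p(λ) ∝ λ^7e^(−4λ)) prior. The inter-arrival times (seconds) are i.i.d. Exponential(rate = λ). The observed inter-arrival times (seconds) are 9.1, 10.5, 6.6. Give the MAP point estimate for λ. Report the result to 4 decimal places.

The Exponential(rate=λ) likelihood is ∝ λ^n e^(−λΣtᵢ). Here n = 3 and Σtᵢ = 9.1 + 10.5 + 6.6 = 26.2.
Posterior ∝ λ^7e^(−4λ) · λ^3e^(−26.2λ) = λ^10e^(−30.2λ), i.e. Gamma(11, 30.2).
Mode = (a−1)/b = 10/30.2 ≈ 0.3311.

λ̂_MAP = 0.3311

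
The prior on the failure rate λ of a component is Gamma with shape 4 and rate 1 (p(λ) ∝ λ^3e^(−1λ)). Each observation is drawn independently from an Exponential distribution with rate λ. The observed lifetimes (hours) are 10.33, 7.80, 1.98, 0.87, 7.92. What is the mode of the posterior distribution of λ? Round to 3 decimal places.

The Exponential(rate=λ) likelihood is ∝ λ^n e^(−λΣtᵢ). Here n = 5 and Σtᵢ = 10.33 + 7.80 + 1.98 + 0.87 + 7.92 = 28.90.
Posterior ∝ λ^3e^(−1λ) · λ^5e^(−28.90λ) = λ^8e^(−29.90λ), i.e. Gamma(9, 29.90).
Mode = (a−1)/b = 8/29.90 ≈ 0.268.

λ̂_MAP = 0.268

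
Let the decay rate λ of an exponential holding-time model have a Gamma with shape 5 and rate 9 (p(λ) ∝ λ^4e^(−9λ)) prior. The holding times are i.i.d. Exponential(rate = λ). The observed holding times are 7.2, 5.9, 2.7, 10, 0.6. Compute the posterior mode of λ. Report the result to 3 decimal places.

The Exponential(rate=λ) likelihood is ∝ λ^n e^(−λΣtᵢ). Here n = 5 and Σtᵢ = 7.2 + 5.9 + 2.7 + 10 + 0.6 = 26.4.
Posterior ∝ λ^4e^(−9λ) · λ^5e^(−26.4λ) = λ^9e^(−35.4λ), i.e. Gamma(10, 35.4).
Mode = (a−1)/b = 9/35.4 ≈ 0.254.

λ̂_MAP = 0.254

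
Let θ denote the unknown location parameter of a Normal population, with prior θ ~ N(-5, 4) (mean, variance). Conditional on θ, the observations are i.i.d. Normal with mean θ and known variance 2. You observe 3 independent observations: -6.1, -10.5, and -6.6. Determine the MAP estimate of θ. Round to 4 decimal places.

θ̂_MAP = -7.3429

n = 3; x̄ = ((-6.1) + (-10.5) + (-6.6))/3 = -23.2/3 = -116/15 ≈ -7.7333.
For a Normal prior and Normal likelihood with known variance, the posterior is Normal; its mode equals its mean, the precision-weighted average.
Prior precision 1/σ₀² = 1/4 = 0.25; data precision n/σ² = 3/2 = 1.5.
θ̂ = (0.25·(-5) + 1.5·(-116/15)) / (0.25 + 1.5) = (-12.85)/1.75 = -257/35 ≈ -7.3429.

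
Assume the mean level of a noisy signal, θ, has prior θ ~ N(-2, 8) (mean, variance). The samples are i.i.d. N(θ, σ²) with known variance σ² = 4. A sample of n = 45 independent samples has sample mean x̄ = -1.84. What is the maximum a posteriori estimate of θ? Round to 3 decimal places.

n = 45, x̄ = -1.84.
For a Normal prior and Normal likelihood with known variance, the posterior is Normal; its mode equals its mean, the precision-weighted average.
Prior precision 1/σ₀² = 1/8 = 0.125; data precision n/σ² = 45/4 = 11.25.
θ̂ = (0.125·(-2) + 11.25·(-1.84)) / (0.125 + 11.25) = (-20.95)/11.375 = -838/455 ≈ -1.842.

θ̂_MAP = -1.842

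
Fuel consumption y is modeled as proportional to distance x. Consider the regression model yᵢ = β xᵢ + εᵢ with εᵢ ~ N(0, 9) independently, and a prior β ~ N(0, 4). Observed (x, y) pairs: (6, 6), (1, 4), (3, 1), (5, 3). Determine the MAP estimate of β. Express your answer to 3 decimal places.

log p(β | y) = −Σ(yᵢ − βxᵢ)²/(2·9) − β²/(2·4) + const.
Setting the derivative to zero: Σxᵢ(yᵢ − βxᵢ)/9 − β/4 = 0, so β = Σxᵢyᵢ / (Σxᵢ² + σ²/τ²).
Σxᵢyᵢ = 6·6 + 1·4 + 3·1 + 5·3 = 58; Σxᵢ² = 71; σ²/τ² = 2.25.
β̂_MAP = 58 / (71 + 2.25) = 58/73.25 ≈ 0.792.

β̂_MAP = 0.792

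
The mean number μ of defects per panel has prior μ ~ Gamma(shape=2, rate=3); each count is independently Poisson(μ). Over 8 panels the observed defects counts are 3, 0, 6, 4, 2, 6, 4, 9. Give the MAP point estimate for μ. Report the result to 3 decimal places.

Σxᵢ = 3+0+6+4+2+6+4+9 = 34, with n = 8.
Posterior ∝ μe^(−3μ) · μ^34e^(−8μ) = μ^35e^(−11μ), i.e. Gamma(shape=36, rate=11).
The mode of a Gamma(a, b) with a ≥ 1 (shape–rate) is (a−1)/b = 35/11 ≈ 3.182.

μ̂_MAP = 3.182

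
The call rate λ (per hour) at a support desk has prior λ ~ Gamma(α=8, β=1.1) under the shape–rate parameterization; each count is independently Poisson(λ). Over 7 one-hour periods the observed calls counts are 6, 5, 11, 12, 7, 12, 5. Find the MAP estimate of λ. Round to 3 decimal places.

Σxᵢ = 6+5+11+12+7+12+5 = 58, with n = 7.
Posterior ∝ λ^7e^(−1.1λ) · λ^58e^(−7λ) = λ^65e^(−8.1λ), i.e. Gamma(shape=66, rate=8.1).
The mode of a Gamma(a, b) with a ≥ 1 (shape–rate) is (a−1)/b = 65/8.1 ≈ 8.025.

λ̂_MAP = 8.025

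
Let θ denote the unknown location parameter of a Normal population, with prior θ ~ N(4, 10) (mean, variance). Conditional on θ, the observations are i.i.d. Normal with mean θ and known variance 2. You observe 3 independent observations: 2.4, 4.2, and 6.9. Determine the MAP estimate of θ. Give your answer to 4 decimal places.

n = 3; x̄ = (2.4 + 4.2 + 6.9)/3 = 13.5/3 = 4.5.
For a Normal prior and Normal likelihood with known variance, the posterior is Normal; its mode equals its mean, the precision-weighted average.
Prior precision 1/σ₀² = 1/10 = 0.1; data precision n/σ² = 3/2 = 1.5.
θ̂ = (0.1·4 + 1.5·4.5) / (0.1 + 1.5) = 7.15/1.6 = 4.46875 ≈ 4.4688.

θ̂_MAP = 4.4688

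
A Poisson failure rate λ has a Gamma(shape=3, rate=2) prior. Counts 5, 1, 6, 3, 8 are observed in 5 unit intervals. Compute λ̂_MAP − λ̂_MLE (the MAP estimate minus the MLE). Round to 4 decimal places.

Σxᵢ = 23. Posterior is Gamma(26, 7); MAP = (26−1)/7 = 25/7 ≈ 3.57143.
MLE = x̄ = 23/5 ≈ 4.60000.
Difference = 25/7 − 23/5 = -36/35 ≈ -1.0286.

MAP − MLE = -1.0286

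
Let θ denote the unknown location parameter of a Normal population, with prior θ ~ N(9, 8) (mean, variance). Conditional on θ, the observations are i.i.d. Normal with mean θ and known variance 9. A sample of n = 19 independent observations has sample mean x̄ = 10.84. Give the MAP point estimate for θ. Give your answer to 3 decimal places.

θ̂_MAP = 10.737

n = 19, x̄ = 10.84.
For a Normal prior and Normal likelihood with known variance, the posterior is Normal; its mode equals its mean, the precision-weighted average.
Prior precision 1/σ₀² = 1/8 = 0.125; data precision n/σ² = 19/9.
θ̂ = (0.125·9 + (19/9)·10.84) / (0.125 + 19/9) = (43217/1800)/(161/72) = 1879/175 ≈ 10.737.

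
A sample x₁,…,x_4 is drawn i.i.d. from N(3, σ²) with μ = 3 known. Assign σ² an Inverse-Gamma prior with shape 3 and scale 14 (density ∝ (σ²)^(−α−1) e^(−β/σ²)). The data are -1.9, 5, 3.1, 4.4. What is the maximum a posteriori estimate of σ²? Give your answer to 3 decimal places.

σ̂²_MAP = 4.832

Sum of squared deviations about the known mean: SS = (-1.9−3)² + (5−3)² + (3.1−3)² + (4.4−3)² = 29.98.
The Normal likelihood contributes (σ²)^(−n/2) exp(−SS/(2σ²)), so the posterior is Inverse-Gamma(α + n/2, β + SS/2) = Inverse-Gamma(5, 28.99).
The mode of Inverse-Gamma(a, b) is b/(a+1) = 28.99/6 ≈ 4.832.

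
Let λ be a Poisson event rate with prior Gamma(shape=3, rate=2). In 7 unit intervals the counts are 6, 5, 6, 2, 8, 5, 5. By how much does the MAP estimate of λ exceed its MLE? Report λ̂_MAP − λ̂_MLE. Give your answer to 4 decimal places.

MAP − MLE = -0.9524

Σxᵢ = 37. Posterior is Gamma(40, 9); MAP = (40−1)/9 = 39/9 ≈ 4.33333.
MLE = x̄ = 37/7 ≈ 5.28571.
Difference = 39/9 − 37/7 = -20/21 ≈ -0.9524.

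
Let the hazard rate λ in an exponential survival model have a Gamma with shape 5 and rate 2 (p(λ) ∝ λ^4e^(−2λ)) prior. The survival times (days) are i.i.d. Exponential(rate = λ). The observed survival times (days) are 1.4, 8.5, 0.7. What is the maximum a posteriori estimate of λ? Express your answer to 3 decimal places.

λ̂_MAP = 0.556

The Exponential(rate=λ) likelihood is ∝ λ^n e^(−λΣtᵢ). Here n = 3 and Σtᵢ = 1.4 + 8.5 + 0.7 = 10.6.
Posterior ∝ λ^4e^(−2λ) · λ^3e^(−10.6λ) = λ^7e^(−12.6λ), i.e. Gamma(8, 12.6).
Mode = (a−1)/b = 7/12.6 ≈ 0.556.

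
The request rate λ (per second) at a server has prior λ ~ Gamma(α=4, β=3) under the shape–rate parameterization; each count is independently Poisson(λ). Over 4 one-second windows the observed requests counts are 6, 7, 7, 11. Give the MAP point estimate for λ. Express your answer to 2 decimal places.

Σxᵢ = 6+7+7+11 = 31, with n = 4.
Posterior ∝ λ^3e^(−3λ) · λ^31e^(−4λ) = λ^34e^(−7λ), i.e. Gamma(shape=35, rate=7).
The mode of a Gamma(a, b) with a ≥ 1 (shape–rate) is (a−1)/b = 34/7 ≈ 4.86.

λ̂_MAP = 4.86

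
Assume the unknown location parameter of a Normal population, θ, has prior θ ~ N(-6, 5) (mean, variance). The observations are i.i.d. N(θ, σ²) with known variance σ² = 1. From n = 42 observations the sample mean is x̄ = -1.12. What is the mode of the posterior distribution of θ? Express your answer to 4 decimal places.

θ̂_MAP = -1.1431

n = 42, x̄ = -1.12.
For a Normal prior and Normal likelihood with known variance, the posterior is Normal; its mode equals its mean, the precision-weighted average.
Prior precision 1/σ₀² = 1/5 = 0.2; data precision n/σ² = 42/1 = 42.
θ̂ = (0.2·(-6) + 42·(-1.12)) / (0.2 + 42) = (-48.24)/42.2 = -1206/1055 ≈ -1.1431.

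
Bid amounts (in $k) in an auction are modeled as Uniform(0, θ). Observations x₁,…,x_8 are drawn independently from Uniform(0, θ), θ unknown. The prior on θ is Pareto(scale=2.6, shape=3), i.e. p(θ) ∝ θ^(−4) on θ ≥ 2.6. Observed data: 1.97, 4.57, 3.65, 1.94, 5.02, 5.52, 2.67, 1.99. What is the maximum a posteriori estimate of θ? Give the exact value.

The Uniform(0, θ) likelihood is θ^(−n) for θ ≥ max(xᵢ), zero otherwise. Here max(xᵢ) = 5.52.
Posterior ∝ θ^(−4) · θ^(−8) = θ^(−12) on θ ≥ max(2.6, 5.52) = 5.52.
This density is strictly decreasing in θ, so the posterior mode lies at the lower boundary of the support.

θ̂_MAP = 5.52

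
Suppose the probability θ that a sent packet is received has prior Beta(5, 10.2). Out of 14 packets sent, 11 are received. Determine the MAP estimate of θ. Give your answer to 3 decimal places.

θ̂_MAP = 0.551

Prior: Beta(5, 10.2).
Data: 11 successes in 14 trials. The binomial likelihood contributes θ^11(1−θ)^3, so the posterior is Beta(5+11, 10.2+3) = Beta(16, 13.2).
For Beta(a, b) with a, b > 1 the mode is (a−1)/(a+b−2) = 15/27.2 ≈ 0.551.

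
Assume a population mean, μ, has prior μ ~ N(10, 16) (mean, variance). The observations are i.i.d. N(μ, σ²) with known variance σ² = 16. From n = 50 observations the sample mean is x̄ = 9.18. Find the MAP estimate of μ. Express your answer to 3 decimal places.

n = 50, x̄ = 9.18.
For a Normal prior and Normal likelihood with known variance, the posterior is Normal; its mode equals its mean, the precision-weighted average.
Prior precision 1/σ₀² = 1/16 = 0.0625; data precision n/σ² = 50/16 = 3.125.
μ̂ = (0.0625·10 + 3.125·9.18) / (0.0625 + 3.125) = 29.3125/3.1875 = 469/51 ≈ 9.196.

μ̂_MAP = 9.196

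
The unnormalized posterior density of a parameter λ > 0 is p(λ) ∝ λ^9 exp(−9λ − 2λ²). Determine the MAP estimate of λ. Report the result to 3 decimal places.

λ̂_MAP = 0.750

ℓ'(λ) = 9/λ − 9 − 4λ. Setting this to zero and multiplying by λ: 4λ² + 9λ − 9 = 0.
λ = (−9 + √(9² + 4·4·9)) / (2·4) = (−9 + √225) / 8 = (−9 + 15)/8 = 3/4.
ℓ''(λ) = −9/λ² − 4 < 0, confirming a maximum.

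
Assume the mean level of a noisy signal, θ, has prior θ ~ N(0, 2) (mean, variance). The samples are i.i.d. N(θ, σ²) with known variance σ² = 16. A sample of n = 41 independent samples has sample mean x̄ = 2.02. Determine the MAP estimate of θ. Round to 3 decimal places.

n = 41, x̄ = 2.02.
For a Normal prior and Normal likelihood with known variance, the posterior is Normal; its mode equals its mean, the precision-weighted average.
Prior precision 1/σ₀² = 1/2 = 0.5; data precision n/σ² = 41/16 = 2.5625.
θ̂ = (0.5·0 + 2.5625·2.02) / (0.5 + 2.5625) = 5.17625/3.0625 = 4141/2450 ≈ 1.690.

θ̂_MAP = 1.690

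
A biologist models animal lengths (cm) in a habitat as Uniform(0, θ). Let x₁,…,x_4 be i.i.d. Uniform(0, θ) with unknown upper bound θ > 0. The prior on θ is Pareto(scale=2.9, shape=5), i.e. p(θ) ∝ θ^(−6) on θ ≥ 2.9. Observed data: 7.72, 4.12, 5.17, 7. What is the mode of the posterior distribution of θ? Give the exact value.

The Uniform(0, θ) likelihood is θ^(−n) for θ ≥ max(xᵢ), zero otherwise. Here max(xᵢ) = 7.72.
Posterior ∝ θ^(−6) · θ^(−4) = θ^(−10) on θ ≥ max(2.9, 7.72) = 7.72.
This density is strictly decreasing in θ, so the posterior mode lies at the lower boundary of the support.

θ̂_MAP = 7.72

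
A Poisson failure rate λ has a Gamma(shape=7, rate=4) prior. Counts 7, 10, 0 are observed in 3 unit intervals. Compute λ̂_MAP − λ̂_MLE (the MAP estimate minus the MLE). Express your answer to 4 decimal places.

Σxᵢ = 17. Posterior is Gamma(24, 7); MAP = (24−1)/7 = 23/7 ≈ 3.28571.
MLE = x̄ = 17/3 ≈ 5.66667.
Difference = 23/7 − 17/3 = -50/21 ≈ -2.3810.

MAP − MLE = -2.3810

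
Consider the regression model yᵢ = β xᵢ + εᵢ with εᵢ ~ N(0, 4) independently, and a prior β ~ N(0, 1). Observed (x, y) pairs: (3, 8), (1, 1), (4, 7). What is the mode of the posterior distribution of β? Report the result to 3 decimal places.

β̂_MAP = 1.767

log p(β | y) = −Σ(yᵢ − βxᵢ)²/(2·4) − β²/(2·1) + const.
Setting the derivative to zero: Σxᵢ(yᵢ − βxᵢ)/4 − β/1 = 0, so β = Σxᵢyᵢ / (Σxᵢ² + σ²/τ²).
Σxᵢyᵢ = 3·8 + 1·1 + 4·7 = 53; Σxᵢ² = 26; σ²/τ² = 4.
β̂_MAP = 53 / (26 + 4) = 53/30 ≈ 1.767.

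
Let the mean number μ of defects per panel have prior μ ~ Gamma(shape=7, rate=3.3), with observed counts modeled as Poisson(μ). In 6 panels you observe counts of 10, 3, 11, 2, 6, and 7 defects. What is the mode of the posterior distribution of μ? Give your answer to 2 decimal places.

μ̂_MAP = 4.84

Σxᵢ = 10+3+11+2+6+7 = 39, with n = 6.
Posterior ∝ μ^6e^(−3.3μ) · μ^39e^(−6μ) = μ^45e^(−9.3μ), i.e. Gamma(shape=46, rate=9.3).
The mode of a Gamma(a, b) with a ≥ 1 (shape–rate) is (a−1)/b = 45/9.3 ≈ 4.84.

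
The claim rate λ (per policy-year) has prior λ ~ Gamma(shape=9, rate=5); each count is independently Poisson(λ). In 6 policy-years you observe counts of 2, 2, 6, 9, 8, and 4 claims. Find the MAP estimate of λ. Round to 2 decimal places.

Σxᵢ = 2+2+6+9+8+4 = 31, with n = 6.
Posterior ∝ λ^8e^(−5λ) · λ^31e^(−6λ) = λ^39e^(−11λ), i.e. Gamma(shape=40, rate=11).
The mode of a Gamma(a, b) with a ≥ 1 (shape–rate) is (a−1)/b = 39/11 ≈ 3.55.

λ̂_MAP = 3.55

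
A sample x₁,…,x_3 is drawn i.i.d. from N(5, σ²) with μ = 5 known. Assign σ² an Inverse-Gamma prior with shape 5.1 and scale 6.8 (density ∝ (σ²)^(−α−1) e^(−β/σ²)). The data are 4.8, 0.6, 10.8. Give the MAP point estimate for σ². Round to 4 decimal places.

σ̂²_MAP = 4.3842

Sum of squared deviations about the known mean: SS = (4.8−5)² + (0.6−5)² + (10.8−5)² = 53.04.
The Normal likelihood contributes (σ²)^(−n/2) exp(−SS/(2σ²)), so the posterior is Inverse-Gamma(α + n/2, β + SS/2) = Inverse-Gamma(6.6, 33.32).
The mode of Inverse-Gamma(a, b) is b/(a+1) = 33.32/7.6 ≈ 4.3842.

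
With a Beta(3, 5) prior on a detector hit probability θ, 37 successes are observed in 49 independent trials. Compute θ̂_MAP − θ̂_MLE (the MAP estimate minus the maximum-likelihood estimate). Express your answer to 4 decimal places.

MAP − MLE = -0.0460

Posterior is Beta(40, 17); MAP = (40−1)/(57−2) = 39/55 ≈ 0.70909.
MLE ignores the prior: θ̂_MLE = k/n = 37/49 ≈ 0.75510.
Difference = 39/55 − 37/49 = -124/2695 ≈ -0.0460.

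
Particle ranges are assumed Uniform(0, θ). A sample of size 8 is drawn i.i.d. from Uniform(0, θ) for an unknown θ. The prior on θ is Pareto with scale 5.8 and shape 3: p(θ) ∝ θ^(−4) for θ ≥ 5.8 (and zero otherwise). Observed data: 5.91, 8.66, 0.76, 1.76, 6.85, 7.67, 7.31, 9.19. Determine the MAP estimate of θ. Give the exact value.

θ̂_MAP = 9.19

The Uniform(0, θ) likelihood is θ^(−n) for θ ≥ max(xᵢ), zero otherwise. Here max(xᵢ) = 9.19.
Posterior ∝ θ^(−4) · θ^(−8) = θ^(−12) on θ ≥ max(5.8, 9.19) = 9.19.
This density is strictly decreasing in θ, so the posterior mode lies at the lower boundary of the support.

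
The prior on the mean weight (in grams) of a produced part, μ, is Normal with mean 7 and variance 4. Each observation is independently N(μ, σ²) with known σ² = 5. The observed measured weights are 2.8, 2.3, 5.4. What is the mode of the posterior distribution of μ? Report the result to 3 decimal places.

n = 3; x̄ = (2.8 + 2.3 + 5.4)/3 = 10.5/3 = 3.5.
For a Normal prior and Normal likelihood with known variance, the posterior is Normal; its mode equals its mean, the precision-weighted average.
Prior precision 1/σ₀² = 1/4 = 0.25; data precision n/σ² = 3/5 = 0.6.
μ̂ = (0.25·7 + 0.6·3.5) / (0.25 + 0.6) = 3.85/0.85 = 77/17 ≈ 4.529.

μ̂_MAP = 4.529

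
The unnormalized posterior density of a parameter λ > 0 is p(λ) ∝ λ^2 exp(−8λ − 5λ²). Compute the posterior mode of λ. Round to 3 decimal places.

λ̂_MAP = 0.200

ℓ'(λ) = 2/λ − 8 − 10λ. Setting this to zero and multiplying by λ: 10λ² + 8λ − 2 = 0.
λ = (−8 + √(8² + 4·10·2)) / (2·10) = (−8 + √144) / 20 = (−8 + 12)/20 = 1/5.
ℓ''(λ) = −2/λ² − 10 < 0, confirming a maximum.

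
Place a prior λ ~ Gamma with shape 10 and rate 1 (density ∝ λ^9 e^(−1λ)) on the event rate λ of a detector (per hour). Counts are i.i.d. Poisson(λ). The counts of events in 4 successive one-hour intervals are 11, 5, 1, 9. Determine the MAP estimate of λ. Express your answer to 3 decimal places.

λ̂_MAP = 7.000

Σxᵢ = 11+5+1+9 = 26, with n = 4.
Posterior ∝ λ^9e^(−1λ) · λ^26e^(−4λ) = λ^35e^(−5λ), i.e. Gamma(shape=36, rate=5).
The mode of a Gamma(a, b) with a ≥ 1 (shape–rate) is (a−1)/b = 35/5 ≈ 7.000.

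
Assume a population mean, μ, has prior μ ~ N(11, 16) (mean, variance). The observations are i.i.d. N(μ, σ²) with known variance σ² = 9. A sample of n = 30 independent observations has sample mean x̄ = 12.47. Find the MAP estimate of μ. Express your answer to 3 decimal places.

μ̂_MAP = 12.443

n = 30, x̄ = 12.47.
For a Normal prior and Normal likelihood with known variance, the posterior is Normal; its mode equals its mean, the precision-weighted average.
Prior precision 1/σ₀² = 1/16 = 0.0625; data precision n/σ² = 30/9 = 10/3.
μ̂ = (0.0625·11 + (10/3)·12.47) / (0.0625 + 10/3) = (10141/240)/(163/48) = 10141/815 ≈ 12.443.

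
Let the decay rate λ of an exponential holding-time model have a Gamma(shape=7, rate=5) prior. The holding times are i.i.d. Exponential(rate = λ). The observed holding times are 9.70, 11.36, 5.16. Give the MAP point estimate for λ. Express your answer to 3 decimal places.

λ̂_MAP = 0.288

The Exponential(rate=λ) likelihood is ∝ λ^n e^(−λΣtᵢ). Here n = 3 and Σtᵢ = 9.70 + 11.36 + 5.16 = 26.22.
Posterior ∝ λ^6e^(−5λ) · λ^3e^(−26.22λ) = λ^9e^(−31.22λ), i.e. Gamma(10, 31.22).
Mode = (a−1)/b = 9/31.22 ≈ 0.288.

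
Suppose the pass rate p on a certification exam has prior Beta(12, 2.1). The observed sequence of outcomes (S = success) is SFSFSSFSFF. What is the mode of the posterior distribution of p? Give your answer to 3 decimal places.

Prior: Beta(12, 2.1).
Data: 5 successes in 10 trials (from the sequence). The binomial likelihood contributes p^5(1−p)^5, so the posterior is Beta(12+5, 2.1+5) = Beta(17, 7.1).
For Beta(a, b) with a, b > 1 the mode is (a−1)/(a+b−2) = 16/22.1 ≈ 0.724.

p̂_MAP = 0.724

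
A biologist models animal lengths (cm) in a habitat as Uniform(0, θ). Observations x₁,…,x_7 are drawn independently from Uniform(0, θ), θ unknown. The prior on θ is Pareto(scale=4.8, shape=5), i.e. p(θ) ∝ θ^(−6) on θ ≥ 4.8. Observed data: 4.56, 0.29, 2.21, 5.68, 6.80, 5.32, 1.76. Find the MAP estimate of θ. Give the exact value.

The Uniform(0, θ) likelihood is θ^(−n) for θ ≥ max(xᵢ), zero otherwise. Here max(xᵢ) = 6.80.
Posterior ∝ θ^(−6) · θ^(−7) = θ^(−13) on θ ≥ max(4.8, 6.80) = 6.80.
This density is strictly decreasing in θ, so the posterior mode lies at the lower boundary of the support.

θ̂_MAP = 6.80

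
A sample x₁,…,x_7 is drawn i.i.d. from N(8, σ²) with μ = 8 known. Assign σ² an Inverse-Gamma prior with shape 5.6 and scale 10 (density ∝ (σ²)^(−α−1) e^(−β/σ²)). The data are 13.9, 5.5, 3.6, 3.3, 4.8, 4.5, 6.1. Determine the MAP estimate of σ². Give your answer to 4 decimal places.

σ̂²_MAP = 6.3668

Sum of squared deviations about the known mean: SS = (13.9−8)² + (5.5−8)² + (3.6−8)² + (3.3−8)² + (4.8−8)² + (4.5−8)² + (6.1−8)² = 108.61.
The Normal likelihood contributes (σ²)^(−n/2) exp(−SS/(2σ²)), so the posterior is Inverse-Gamma(α + n/2, β + SS/2) = Inverse-Gamma(9.1, 64.305).
The mode of Inverse-Gamma(a, b) is b/(a+1) = 64.305/10.1 ≈ 6.3668.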